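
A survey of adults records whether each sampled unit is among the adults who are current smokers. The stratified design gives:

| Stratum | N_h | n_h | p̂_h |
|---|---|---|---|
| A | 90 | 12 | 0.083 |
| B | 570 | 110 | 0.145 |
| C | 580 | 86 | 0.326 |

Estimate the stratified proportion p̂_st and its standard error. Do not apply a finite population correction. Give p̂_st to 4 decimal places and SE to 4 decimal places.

N = 1240; stratum weights W_h = N_h/N.
p̂_st = Σ W_h p̂_h = (90·0.083 + 570·0.145 + 580·0.326)/1240 = 0.22516
V̂(p̂_st) = Σ W_h² p̂_h(1−p̂_h)/(n_h−1):
  stratum A: (90/1240)²·0.083·0.917/11 = 3.64499e-05
  stratum B: (570/1240)²·0.145·0.855/109 = 0.000240333
  stratum C: (580/1240)²·0.326·0.674/85 = 0.00056555
V̂(p̂_st) = 0.000842333; SE = √V̂ = 0.029023

p̂_st ≈ 0.2252, SE ≈ 0.0290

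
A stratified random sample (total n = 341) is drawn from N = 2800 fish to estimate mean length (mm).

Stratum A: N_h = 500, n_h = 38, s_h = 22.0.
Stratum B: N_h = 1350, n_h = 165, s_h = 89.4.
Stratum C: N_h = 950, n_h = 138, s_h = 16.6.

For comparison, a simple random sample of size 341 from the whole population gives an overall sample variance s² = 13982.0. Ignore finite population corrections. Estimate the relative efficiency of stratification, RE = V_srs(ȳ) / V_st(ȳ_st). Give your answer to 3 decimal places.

RE ≈ 3.447

V̂(ȳ_st) = Σ W_h² s_h²/n_h, with W_h = N_h/N and N = 2800:
  stratum A: (500/2800)²·22.0²/38 = 0.406149
  stratum B: (1350/2800)²·89.4²/165 = 11.2601
  stratum C: (950/2800)²·16.6²/138 = 0.229863
V_st = 11.8961
V_srs = s²/n = 13982.0/341 = 41.0029
Relative efficiency = V_srs / V_st = 41.0029/11.8961 = 3.4467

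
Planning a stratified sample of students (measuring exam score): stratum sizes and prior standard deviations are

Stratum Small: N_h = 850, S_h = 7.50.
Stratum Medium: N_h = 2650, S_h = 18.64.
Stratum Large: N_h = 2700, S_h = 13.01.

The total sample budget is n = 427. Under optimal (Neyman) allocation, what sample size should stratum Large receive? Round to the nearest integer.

Neyman allocation: n_h = n · N_h S_h / Σ N_i S_i, with n = 427.
  stratum Small: N_h·S_h = 850·7.50 = 6375.00
  stratum Medium: N_h·S_h = 2650·18.64 = 49396.00
  stratum Large: N_h·S_h = 2700·13.01 = 35127.00
Σ N_h S_h = 90898.00
n for stratum Large = 427·35127.00/90898.00 = 165.012 → 165

165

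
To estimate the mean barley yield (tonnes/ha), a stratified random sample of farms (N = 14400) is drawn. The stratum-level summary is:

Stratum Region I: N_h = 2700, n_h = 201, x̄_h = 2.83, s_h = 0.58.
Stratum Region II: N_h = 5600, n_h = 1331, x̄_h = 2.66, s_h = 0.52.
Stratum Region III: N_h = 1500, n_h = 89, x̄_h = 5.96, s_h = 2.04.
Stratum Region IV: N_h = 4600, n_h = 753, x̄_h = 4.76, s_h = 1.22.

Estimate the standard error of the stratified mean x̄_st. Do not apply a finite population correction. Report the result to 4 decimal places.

V̂(x̄_st) = Σ W_h² s_h²/n_h, with W_h = N_h/N and N = 14400:
  stratum Region I: (2700/14400)²·0.58²/201 = 5.88386e-05
  stratum Region II: (5600/14400)²·0.52²/1331 = 3.07241e-05
  stratum Region III: (1500/14400)²·2.04²/89 = 0.000507374
  stratum Region IV: (4600/14400)²·1.22²/753 = 0.000201704
V̂(x̄_st) = 0.000798641
SE(x̄_st) = √0.000798641 = 0.0282602

SE(x̄_st) ≈ 0.0283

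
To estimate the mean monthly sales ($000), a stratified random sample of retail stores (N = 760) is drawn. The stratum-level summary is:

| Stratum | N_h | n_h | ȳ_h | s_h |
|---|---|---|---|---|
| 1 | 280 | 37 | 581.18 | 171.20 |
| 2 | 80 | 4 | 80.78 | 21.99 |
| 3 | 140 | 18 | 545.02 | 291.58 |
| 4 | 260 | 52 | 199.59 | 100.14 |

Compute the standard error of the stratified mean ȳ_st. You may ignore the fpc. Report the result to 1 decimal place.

V̂(ȳ_st) = Σ W_h² s_h²/n_h, with W_h = N_h/N and N = 760:
  stratum 1: (280/760)²·171.20²/37 = 107.521
  stratum 2: (80/760)²·21.99²/4 = 1.3395
  stratum 3: (140/760)²·291.58²/18 = 160.277
  stratum 4: (260/760)²·100.14²/52 = 22.57
V̂(ȳ_st) = 291.708
SE(ȳ_st) = √291.708 = 17.0795

SE(ȳ_st) ≈ 17.1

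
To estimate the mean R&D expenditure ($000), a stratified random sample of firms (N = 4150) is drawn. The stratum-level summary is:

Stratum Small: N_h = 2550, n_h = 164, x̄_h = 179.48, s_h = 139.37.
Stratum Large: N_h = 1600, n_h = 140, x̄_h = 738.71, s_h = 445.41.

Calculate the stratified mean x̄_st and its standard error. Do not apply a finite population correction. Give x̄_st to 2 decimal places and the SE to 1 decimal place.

x̄_st ≈ 395.09, SE ≈ 16.0

x̄_st = Σ W_h x̄_h = (2550·179.48 + 1600·738.71)/4150 = 395.08675
V̂(x̄_st) = Σ W_h² s_h²/n_h, with W_h = N_h/N and N = 4150:
  stratum Small: (2550/4150)²·139.37²/164 = 44.7176
  stratum Large: (1600/4150)²·445.41²/140 = 210.637
V̂(x̄_st) = 255.355
SE(x̄_st) = √255.355 = 15.9798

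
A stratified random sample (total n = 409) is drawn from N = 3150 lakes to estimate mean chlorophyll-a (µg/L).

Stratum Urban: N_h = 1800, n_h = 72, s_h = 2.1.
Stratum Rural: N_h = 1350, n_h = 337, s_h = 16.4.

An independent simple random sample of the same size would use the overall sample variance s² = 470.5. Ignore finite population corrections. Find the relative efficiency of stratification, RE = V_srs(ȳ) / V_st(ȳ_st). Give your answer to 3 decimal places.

RE ≈ 6.905

V̂(ȳ_st) = Σ W_h² s_h²/n_h, with W_h = N_h/N and N = 3150:
  stratum Urban: (1800/3150)²·2.1²/72 = 0.02
  stratum Rural: (1350/3150)²·16.4²/337 = 0.14659
V_st = 0.16659
V_srs = s²/n = 470.5/409 = 1.15037
Relative efficiency = V_srs / V_st = 1.15037/0.16659 = 6.9054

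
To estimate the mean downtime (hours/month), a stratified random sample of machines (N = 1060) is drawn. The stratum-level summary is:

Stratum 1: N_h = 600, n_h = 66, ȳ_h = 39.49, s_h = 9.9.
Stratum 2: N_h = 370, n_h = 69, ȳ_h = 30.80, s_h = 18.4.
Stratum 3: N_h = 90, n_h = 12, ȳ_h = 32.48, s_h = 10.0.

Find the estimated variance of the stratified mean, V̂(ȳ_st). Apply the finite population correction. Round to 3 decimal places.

V̂(ȳ_st) = Σ W_h² (1 − n_h/N_h) s_h²/n_h, with W_h = N_h/N and N = 1060:
  stratum 1: (600/1060)²·(1 − 66/600)·9.9²/66 = 0.423455
  stratum 2: (370/1060)²·(1 − 69/370)·18.4²/69 = 0.486343
  stratum 3: (90/1060)²·(1 − 12/90)·10.0²/12 = 0.0520648
V̂(ȳ_st) = 0.961863

V̂(ȳ_st) ≈ 0.962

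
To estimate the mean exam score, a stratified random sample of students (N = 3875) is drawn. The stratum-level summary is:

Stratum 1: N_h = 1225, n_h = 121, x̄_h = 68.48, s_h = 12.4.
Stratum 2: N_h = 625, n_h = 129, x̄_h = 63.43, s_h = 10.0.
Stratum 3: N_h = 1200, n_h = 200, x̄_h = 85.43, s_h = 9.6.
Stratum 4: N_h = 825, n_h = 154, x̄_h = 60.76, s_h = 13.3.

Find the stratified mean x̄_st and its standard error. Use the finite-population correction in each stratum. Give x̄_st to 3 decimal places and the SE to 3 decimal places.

x̄_st = Σ W_h x̄_h = (1225·68.48 + 625·63.43 + 1200·85.43 + 825·60.76)/3875 = 71.27090
V̂(x̄_st) = Σ W_h² (1 − n_h/N_h) s_h²/n_h, with W_h = N_h/N and N = 3875:
  stratum 1: (1225/3875)²·(1 − 121/1225)·12.4²/121 = 0.114451
  stratum 2: (625/3875)²·(1 − 129/625)·10.0²/129 = 0.016004
  stratum 3: (1200/3875)²·(1 − 200/1200)·9.6²/200 = 0.0368256
  stratum 4: (825/3875)²·(1 − 154/825)·13.3²/154 = 0.0423463
V̂(x̄_st) = 0.209627
SE(x̄_st) = √0.209627 = 0.45785

x̄_st ≈ 71.271, SE ≈ 0.458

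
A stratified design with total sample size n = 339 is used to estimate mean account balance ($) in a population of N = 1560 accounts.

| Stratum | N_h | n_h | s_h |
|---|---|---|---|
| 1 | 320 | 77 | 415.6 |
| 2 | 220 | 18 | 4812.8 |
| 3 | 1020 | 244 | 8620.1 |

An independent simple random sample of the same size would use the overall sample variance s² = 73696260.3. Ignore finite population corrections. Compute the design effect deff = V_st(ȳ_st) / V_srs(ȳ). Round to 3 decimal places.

deff ≈ 0.717

V̂(ȳ_st) = Σ W_h² s_h²/n_h, with W_h = N_h/N and N = 1560:
  stratum 1: (320/1560)²·415.6²/77 = 94.3868
  stratum 2: (220/1560)²·4812.8²/18 = 25592.9
  stratum 3: (1020/1560)²·8620.1²/244 = 130192
V_st = 155880
V_srs = s²/n = 73696260.3/339 = 217393
deff = V_st / V_srs = 155880/217393 = 0.7170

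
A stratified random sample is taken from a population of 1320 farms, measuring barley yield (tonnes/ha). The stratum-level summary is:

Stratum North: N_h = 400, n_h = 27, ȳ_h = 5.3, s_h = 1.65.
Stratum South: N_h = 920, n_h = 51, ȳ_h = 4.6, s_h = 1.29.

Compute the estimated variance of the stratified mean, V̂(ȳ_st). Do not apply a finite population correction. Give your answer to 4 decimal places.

V̂(ȳ_st) = Σ W_h² s_h²/n_h, with W_h = N_h/N and N = 1320:
  stratum North: (400/1320)²·1.65²/27 = 0.00925926
  stratum South: (920/1320)²·1.29²/51 = 0.0158503
V̂(ȳ_st) = 0.0251095

V̂(ȳ_st) ≈ 0.0251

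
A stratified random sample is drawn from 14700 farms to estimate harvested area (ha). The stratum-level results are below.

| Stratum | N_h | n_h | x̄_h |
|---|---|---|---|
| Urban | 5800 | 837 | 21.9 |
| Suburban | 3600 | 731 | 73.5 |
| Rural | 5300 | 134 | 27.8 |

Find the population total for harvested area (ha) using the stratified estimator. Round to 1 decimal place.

τ̂_st ≈ 538960.0

τ̂_st = Σ N_h x̄_h = 5800·21.9 + 3600·73.5 + 5300·27.8 = 538960.0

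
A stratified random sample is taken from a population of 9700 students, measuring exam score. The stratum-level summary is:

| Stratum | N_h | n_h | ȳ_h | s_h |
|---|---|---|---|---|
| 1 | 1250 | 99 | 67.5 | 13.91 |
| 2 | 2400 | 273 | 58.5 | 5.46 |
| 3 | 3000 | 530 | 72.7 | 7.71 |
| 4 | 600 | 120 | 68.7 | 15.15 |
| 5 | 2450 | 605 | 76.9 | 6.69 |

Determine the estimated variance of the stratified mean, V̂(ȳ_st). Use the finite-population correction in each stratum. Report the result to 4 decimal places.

V̂(ȳ_st) = Σ W_h² (1 − n_h/N_h) s_h²/n_h, with W_h = N_h/N and N = 9700:
  stratum 1: (1250/9700)²·(1 − 99/1250)·13.91²/99 = 0.0298855
  stratum 2: (2400/9700)²·(1 − 273/2400)·5.46²/273 = 0.00592458
  stratum 3: (3000/9700)²·(1 − 530/3000)·7.71²/530 = 0.00883299
  stratum 4: (600/9700)²·(1 − 120/600)·15.15²/120 = 0.00585454
  stratum 5: (2450/9700)²·(1 − 605/2450)·6.69²/605 = 0.00355399
V̂(ȳ_st) = 0.0540516

V̂(ȳ_st) ≈ 0.0541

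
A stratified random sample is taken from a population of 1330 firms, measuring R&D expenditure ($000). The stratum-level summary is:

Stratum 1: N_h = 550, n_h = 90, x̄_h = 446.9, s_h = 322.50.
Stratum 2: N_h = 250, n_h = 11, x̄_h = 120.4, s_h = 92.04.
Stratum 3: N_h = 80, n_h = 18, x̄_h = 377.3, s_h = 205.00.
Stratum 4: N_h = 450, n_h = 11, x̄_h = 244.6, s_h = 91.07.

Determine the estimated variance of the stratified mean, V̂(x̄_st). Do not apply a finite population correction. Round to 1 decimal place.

V̂(x̄_st) = Σ W_h² s_h²/n_h, with W_h = N_h/N and N = 1330:
  stratum 1: (550/1330)²·322.50²/90 = 197.624
  stratum 2: (250/1330)²·92.04²/11 = 27.2105
  stratum 3: (80/1330)²·205.00²/18 = 8.44718
  stratum 4: (450/1330)²·91.07²/11 = 86.3137
V̂(x̄_st) = 319.595

V̂(x̄_st) ≈ 319.6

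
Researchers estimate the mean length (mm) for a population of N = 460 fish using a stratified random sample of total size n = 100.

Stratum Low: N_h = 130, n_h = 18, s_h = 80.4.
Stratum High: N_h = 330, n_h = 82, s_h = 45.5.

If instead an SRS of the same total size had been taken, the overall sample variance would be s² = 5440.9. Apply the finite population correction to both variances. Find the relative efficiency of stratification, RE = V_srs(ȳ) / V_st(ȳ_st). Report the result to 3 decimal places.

RE ≈ 1.235

V̂(ȳ_st) = Σ W_h² (1 − n_h/N_h) s_h²/n_h, with W_h = N_h/N and N = 460:
  stratum Low: (130/460)²·(1 − 18/130)·80.4²/18 = 24.7107
  stratum High: (330/460)²·(1 − 82/330)·45.5²/82 = 9.7647
V_st = 34.4754
V_srs = (1 − 100/460)·5440.9/100 = 42.581
Relative efficiency = V_srs / V_st = 42.581/34.4754 = 1.2351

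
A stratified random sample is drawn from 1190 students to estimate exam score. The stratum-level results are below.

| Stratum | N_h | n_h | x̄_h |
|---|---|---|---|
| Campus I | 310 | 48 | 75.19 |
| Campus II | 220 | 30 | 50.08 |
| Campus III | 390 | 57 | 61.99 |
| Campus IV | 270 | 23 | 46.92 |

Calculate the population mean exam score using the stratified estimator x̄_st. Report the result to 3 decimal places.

N = Σ N_h = 1190. Stratum weights W_h = N_h/N.
x̄_st = (310·75.19 + 220·50.08 + 390·61.99 + 270·46.92) / 1190 = 59.80756

x̄_st ≈ 59.808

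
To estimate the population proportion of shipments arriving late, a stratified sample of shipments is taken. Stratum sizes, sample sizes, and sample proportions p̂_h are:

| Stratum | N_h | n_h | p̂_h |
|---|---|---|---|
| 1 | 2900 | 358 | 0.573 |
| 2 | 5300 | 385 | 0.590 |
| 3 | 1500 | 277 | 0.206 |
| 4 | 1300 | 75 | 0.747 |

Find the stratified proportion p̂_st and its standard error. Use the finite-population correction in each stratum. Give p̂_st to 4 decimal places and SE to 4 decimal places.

N = 11000; stratum weights W_h = N_h/N.
p̂_st = Σ W_h p̂_h = (2900·0.573 + 5300·0.590 + 1500·0.206 + 1300·0.747)/11000 = 0.55171
V̂(p̂_st) = Σ W_h² (1 − n_h/N_h) p̂_h(1−p̂_h)/(n_h−1):
  stratum 1: (2900/11000)²·(1 − 358/2900)·0.573·0.427/357 = 4.17544e-05
  stratum 2: (5300/11000)²·(1 − 385/5300)·0.590·0.410/384 = 0.000135618
  stratum 3: (1500/11000)²·(1 − 277/1500)·0.206·0.794/276 = 8.98485e-06
  stratum 4: (1300/11000)²·(1 − 75/1300)·0.747·0.253/74 = 3.36127e-05
V̂(p̂_st) = 0.00021997; SE = √V̂ = 0.0148314

p̂_st ≈ 0.5517, SE ≈ 0.0148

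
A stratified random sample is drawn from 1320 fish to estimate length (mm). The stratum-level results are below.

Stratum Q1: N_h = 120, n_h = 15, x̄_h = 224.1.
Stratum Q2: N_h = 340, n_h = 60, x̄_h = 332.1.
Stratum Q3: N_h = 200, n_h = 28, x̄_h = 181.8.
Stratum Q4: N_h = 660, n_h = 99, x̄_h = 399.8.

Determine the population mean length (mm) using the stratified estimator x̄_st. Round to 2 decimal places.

x̄_st ≈ 333.36

N = Σ N_h = 1320. Stratum weights W_h = N_h/N.
x̄_st = (120·224.1 + 340·332.1 + 200·181.8 + 660·399.8) / 1320 = 333.3591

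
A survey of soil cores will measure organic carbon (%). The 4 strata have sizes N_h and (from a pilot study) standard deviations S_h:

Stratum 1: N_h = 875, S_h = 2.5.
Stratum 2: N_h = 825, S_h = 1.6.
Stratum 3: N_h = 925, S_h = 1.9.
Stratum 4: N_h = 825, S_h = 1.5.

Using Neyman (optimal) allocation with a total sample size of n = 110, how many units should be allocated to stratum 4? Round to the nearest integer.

21

Neyman allocation: n_h = n · N_h S_h / Σ N_i S_i, with n = 110.
  stratum 1: N_h·S_h = 875·2.5 = 2187.50
  stratum 2: N_h·S_h = 825·1.6 = 1320.00
  stratum 3: N_h·S_h = 925·1.9 = 1757.50
  stratum 4: N_h·S_h = 825·1.5 = 1237.50
Σ N_h S_h = 6502.50
n for stratum 4 = 110·1237.50/6502.50 = 20.934 → 21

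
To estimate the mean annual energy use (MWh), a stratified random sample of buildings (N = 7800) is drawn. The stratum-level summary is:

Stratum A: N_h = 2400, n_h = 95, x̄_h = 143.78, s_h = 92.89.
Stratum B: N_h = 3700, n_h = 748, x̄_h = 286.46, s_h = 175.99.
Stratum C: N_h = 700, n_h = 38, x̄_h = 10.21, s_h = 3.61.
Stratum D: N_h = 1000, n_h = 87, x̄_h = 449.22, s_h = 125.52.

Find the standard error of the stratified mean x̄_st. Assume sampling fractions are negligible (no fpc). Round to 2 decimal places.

V̂(x̄_st) = Σ W_h² s_h²/n_h, with W_h = N_h/N and N = 7800:
  stratum A: (2400/7800)²·92.89²/95 = 8.59899
  stratum B: (3700/7800)²·175.99²/748 = 9.31727
  stratum C: (700/7800)²·3.61²/38 = 0.00276209
  stratum D: (1000/7800)²·125.52²/87 = 2.97658
V̂(x̄_st) = 20.8956
SE(x̄_st) = √20.8956 = 4.57117

SE(x̄_st) ≈ 4.57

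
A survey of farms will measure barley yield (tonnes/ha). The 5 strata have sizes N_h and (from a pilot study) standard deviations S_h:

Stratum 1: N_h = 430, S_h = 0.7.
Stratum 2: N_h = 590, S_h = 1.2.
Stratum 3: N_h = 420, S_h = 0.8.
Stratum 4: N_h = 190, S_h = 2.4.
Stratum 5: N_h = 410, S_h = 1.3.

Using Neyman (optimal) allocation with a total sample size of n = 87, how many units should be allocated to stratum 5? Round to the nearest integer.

20

Neyman allocation: n_h = n · N_h S_h / Σ N_i S_i, with n = 87.
  stratum 1: N_h·S_h = 430·0.7 = 301.00
  stratum 2: N_h·S_h = 590·1.2 = 708.00
  stratum 3: N_h·S_h = 420·0.8 = 336.00
  stratum 4: N_h·S_h = 190·2.4 = 456.00
  stratum 5: N_h·S_h = 410·1.3 = 533.00
Σ N_h S_h = 2334.00
n for stratum 5 = 87·533.00/2334.00 = 19.868 → 20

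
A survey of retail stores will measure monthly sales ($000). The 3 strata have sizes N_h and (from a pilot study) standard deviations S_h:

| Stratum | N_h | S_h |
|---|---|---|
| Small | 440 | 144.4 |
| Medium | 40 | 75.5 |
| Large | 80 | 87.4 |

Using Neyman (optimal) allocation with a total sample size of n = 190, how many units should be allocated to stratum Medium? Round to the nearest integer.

Neyman allocation: n_h = n · N_h S_h / Σ N_i S_i, with n = 190.
  stratum Small: N_h·S_h = 440·144.4 = 63536.00
  stratum Medium: N_h·S_h = 40·75.5 = 3020.00
  stratum Large: N_h·S_h = 80·87.4 = 6992.00
Σ N_h S_h = 73548.00
n for stratum Medium = 190·3020.00/73548.00 = 7.802 → 8

8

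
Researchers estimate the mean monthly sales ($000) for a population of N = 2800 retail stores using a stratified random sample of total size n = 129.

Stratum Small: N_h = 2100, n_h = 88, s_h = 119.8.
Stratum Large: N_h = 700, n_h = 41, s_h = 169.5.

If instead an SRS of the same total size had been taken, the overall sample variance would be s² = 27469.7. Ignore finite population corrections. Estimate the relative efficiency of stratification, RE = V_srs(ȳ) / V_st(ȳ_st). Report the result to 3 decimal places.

V̂(ȳ_st) = Σ W_h² s_h²/n_h, with W_h = N_h/N and N = 2800:
  stratum Small: (2100/2800)²·119.8²/88 = 91.7389
  stratum Large: (700/2800)²·169.5²/41 = 43.7961
V_st = 135.535
V_srs = s²/n = 27469.7/129 = 212.943
Relative efficiency = V_srs / V_st = 212.943/135.535 = 1.5711

RE ≈ 1.571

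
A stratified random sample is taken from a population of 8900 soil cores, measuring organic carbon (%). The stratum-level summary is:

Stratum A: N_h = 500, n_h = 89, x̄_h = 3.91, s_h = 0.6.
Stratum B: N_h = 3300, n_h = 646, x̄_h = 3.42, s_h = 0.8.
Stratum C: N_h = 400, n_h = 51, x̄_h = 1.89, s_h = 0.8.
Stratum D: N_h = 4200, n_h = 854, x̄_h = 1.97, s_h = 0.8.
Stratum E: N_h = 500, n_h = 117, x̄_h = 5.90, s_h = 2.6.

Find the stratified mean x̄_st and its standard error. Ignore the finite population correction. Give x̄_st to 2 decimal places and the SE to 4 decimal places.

x̄_st = Σ W_h x̄_h = (500·3.91 + 3300·3.42 + 400·1.89 + 4200·1.97 + 500·5.90)/8900 = 2.83382
V̂(x̄_st) = Σ W_h² s_h²/n_h, with W_h = N_h/N and N = 8900:
  stratum A: (500/8900)²·0.6²/89 = 1.27665e-05
  stratum B: (3300/8900)²·0.8²/646 = 0.000136206
  stratum C: (400/8900)²·0.8²/51 = 2.53484e-05
  stratum D: (4200/8900)²·0.8²/854 = 0.000166894
  stratum E: (500/8900)²·2.6²/117 = 0.000182356
V̂(x̄_st) = 0.000523571
SE(x̄_st) = √0.000523571 = 0.0228817

x̄_st ≈ 2.83, SE ≈ 0.0229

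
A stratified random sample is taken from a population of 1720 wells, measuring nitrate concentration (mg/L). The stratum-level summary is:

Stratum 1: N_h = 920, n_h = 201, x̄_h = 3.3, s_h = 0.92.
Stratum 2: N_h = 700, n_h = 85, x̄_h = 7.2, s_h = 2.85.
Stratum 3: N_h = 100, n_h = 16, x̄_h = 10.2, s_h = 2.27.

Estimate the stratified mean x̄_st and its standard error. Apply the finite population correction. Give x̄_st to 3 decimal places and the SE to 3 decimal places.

x̄_st ≈ 5.288, SE ≈ 0.126

x̄_st = Σ W_h x̄_h = (920·3.3 + 700·7.2 + 100·10.2)/1720 = 5.28837
V̂(x̄_st) = Σ W_h² (1 − n_h/N_h) s_h²/n_h, with W_h = N_h/N and N = 1720:
  stratum 1: (920/1720)²·(1 − 201/920)·0.92²/201 = 0.000941541
  stratum 2: (700/1720)²·(1 − 85/700)·2.85²/85 = 0.0139055
  stratum 3: (100/1720)²·(1 − 16/100)·2.27²/16 = 0.000914438
V̂(x̄_st) = 0.0157615
SE(x̄_st) = √0.0157615 = 0.125545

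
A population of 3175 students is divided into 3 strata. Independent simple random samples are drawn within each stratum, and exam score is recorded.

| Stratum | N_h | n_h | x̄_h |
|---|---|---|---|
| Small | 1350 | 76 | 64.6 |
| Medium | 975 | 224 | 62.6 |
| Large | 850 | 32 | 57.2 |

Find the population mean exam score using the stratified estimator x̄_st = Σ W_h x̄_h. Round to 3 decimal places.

x̄_st ≈ 62.005

N = Σ N_h = 3175. Stratum weights W_h = N_h/N.
x̄_st = (1350·64.6 + 975·62.6 + 850·57.2) / 3175 = 62.00472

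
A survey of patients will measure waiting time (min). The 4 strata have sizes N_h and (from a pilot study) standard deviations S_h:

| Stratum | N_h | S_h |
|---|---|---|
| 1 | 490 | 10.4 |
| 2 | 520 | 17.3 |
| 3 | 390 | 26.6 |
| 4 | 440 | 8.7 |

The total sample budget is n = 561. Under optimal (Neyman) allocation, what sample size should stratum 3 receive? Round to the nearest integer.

Neyman allocation: n_h = n · N_h S_h / Σ N_i S_i, with n = 561.
  stratum 1: N_h·S_h = 490·10.4 = 5096.00
  stratum 2: N_h·S_h = 520·17.3 = 8996.00
  stratum 3: N_h·S_h = 390·26.6 = 10374.00
  stratum 4: N_h·S_h = 440·8.7 = 3828.00
Σ N_h S_h = 28294.00
n for stratum 3 = 561·10374.00/28294.00 = 205.691 → 206

206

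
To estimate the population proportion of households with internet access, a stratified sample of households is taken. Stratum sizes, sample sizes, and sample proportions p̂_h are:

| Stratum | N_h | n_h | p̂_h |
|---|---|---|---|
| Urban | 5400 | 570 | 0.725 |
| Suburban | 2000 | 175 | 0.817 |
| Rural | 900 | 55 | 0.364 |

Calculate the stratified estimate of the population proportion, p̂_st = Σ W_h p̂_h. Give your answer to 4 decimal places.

N = 8300; stratum weights W_h = N_h/N.
p̂_st = Σ W_h p̂_h = (5400·0.725 + 2000·0.817 + 900·0.364)/8300 = 0.70802

p̂_st ≈ 0.7080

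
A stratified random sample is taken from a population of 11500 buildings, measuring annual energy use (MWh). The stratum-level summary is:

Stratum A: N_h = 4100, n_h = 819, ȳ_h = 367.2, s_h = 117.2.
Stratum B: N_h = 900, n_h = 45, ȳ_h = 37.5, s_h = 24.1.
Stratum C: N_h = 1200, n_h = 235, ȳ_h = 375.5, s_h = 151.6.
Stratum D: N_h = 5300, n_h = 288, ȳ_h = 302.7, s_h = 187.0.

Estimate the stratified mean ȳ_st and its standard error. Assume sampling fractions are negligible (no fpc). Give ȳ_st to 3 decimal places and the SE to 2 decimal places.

ȳ_st = Σ W_h ȳ_h = (4100·367.2 + 900·37.5 + 1200·375.5 + 5300·302.7)/11500 = 312.53739
V̂(ȳ_st) = Σ W_h² s_h²/n_h, with W_h = N_h/N and N = 11500:
  stratum A: (4100/11500)²·117.2²/819 = 2.13178
  stratum B: (900/11500)²·24.1²/45 = 0.0790516
  stratum C: (1200/11500)²·151.6²/235 = 1.06487
  stratum D: (5300/11500)²·187.0²/288 = 25.7897
V̂(ȳ_st) = 29.0654
SE(ȳ_st) = √29.0654 = 5.39124

ȳ_st ≈ 312.537, SE ≈ 5.39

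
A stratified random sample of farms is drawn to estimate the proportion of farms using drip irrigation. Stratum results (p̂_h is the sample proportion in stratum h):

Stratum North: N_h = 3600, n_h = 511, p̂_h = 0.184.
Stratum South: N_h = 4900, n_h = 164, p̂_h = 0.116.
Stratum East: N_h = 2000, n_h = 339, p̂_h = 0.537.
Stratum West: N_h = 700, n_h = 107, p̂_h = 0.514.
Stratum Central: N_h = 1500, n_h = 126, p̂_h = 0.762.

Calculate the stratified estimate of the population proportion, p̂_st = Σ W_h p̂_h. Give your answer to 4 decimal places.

N = 12700; stratum weights W_h = N_h/N.
p̂_st = Σ W_h p̂_h = (3600·0.184 + 4900·0.116 + 2000·0.537 + 700·0.514 + 1500·0.762)/12700 = 0.29981

p̂_st ≈ 0.2998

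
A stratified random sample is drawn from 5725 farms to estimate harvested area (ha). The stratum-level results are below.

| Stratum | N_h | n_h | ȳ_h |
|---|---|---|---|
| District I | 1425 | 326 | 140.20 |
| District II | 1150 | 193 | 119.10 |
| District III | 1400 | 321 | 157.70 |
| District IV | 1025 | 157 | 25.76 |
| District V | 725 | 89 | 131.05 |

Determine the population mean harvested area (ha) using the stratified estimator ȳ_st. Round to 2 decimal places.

ȳ_st ≈ 118.59

N = Σ N_h = 5725. Stratum weights W_h = N_h/N.
ȳ_st = (1425·140.20 + 1150·119.10 + 1400·157.70 + 1025·25.76 + 725·131.05) / 5725 = 118.5931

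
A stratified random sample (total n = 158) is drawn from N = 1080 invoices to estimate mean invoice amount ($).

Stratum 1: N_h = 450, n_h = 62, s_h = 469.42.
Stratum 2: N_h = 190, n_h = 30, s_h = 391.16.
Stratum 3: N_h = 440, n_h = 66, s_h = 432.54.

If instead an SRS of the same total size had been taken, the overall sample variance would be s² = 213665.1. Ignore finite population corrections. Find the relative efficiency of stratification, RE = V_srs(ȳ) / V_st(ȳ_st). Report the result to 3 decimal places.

RE ≈ 1.086

V̂(ȳ_st) = Σ W_h² s_h²/n_h, with W_h = N_h/N and N = 1080:
  stratum 1: (450/1080)²·469.42²/62 = 617.034
  stratum 2: (190/1080)²·391.16²/30 = 157.851
  stratum 3: (440/1080)²·432.54²/66 = 470.507
V_st = 1245.39
V_srs = s²/n = 213665.1/158 = 1352.31
Relative efficiency = V_srs / V_st = 1352.31/1245.39 = 1.0859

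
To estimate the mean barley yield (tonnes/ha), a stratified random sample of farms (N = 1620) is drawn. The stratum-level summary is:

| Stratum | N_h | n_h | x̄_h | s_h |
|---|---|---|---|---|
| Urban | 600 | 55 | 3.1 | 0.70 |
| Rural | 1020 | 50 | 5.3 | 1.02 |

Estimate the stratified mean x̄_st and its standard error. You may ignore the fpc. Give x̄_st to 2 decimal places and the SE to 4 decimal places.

x̄_st = Σ W_h x̄_h = (600·3.1 + 1020·5.3)/1620 = 4.48519
V̂(x̄_st) = Σ W_h² s_h²/n_h, with W_h = N_h/N and N = 1620:
  stratum Urban: (600/1620)²·0.70²/55 = 0.0012221
  stratum Rural: (1020/1620)²·1.02²/50 = 0.00824899
V̂(x̄_st) = 0.00947109
SE(x̄_st) = √0.00947109 = 0.0973195

x̄_st ≈ 4.49, SE ≈ 0.0973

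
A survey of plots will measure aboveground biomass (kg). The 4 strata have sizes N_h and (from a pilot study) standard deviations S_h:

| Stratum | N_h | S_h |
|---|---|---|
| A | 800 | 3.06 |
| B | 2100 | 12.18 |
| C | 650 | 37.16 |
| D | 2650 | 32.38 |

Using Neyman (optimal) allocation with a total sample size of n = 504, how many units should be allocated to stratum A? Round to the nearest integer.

9

Neyman allocation: n_h = n · N_h S_h / Σ N_i S_i, with n = 504.
  stratum A: N_h·S_h = 800·3.06 = 2448.00
  stratum B: N_h·S_h = 2100·12.18 = 25578.00
  stratum C: N_h·S_h = 650·37.16 = 24154.00
  stratum D: N_h·S_h = 2650·32.38 = 85807.00
Σ N_h S_h = 137987.00
n for stratum A = 504·2448.00/137987.00 = 8.941 → 9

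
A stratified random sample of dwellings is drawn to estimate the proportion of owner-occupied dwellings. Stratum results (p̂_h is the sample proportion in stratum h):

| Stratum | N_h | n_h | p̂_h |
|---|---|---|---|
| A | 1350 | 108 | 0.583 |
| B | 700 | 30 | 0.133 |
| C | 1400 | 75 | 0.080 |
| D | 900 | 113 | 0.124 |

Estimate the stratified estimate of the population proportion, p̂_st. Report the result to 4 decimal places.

p̂_st ≈ 0.2537

N = 4350; stratum weights W_h = N_h/N.
p̂_st = Σ W_h p̂_h = (1350·0.583 + 700·0.133 + 1400·0.080 + 900·0.124)/4350 = 0.25374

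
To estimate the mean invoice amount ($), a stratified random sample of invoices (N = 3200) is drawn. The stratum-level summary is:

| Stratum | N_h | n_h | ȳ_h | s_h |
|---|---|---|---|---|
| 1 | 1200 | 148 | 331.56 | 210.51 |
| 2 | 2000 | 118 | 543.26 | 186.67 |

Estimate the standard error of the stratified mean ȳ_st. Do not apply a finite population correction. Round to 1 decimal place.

V̂(ȳ_st) = Σ W_h² s_h²/n_h, with W_h = N_h/N and N = 3200:
  stratum 1: (1200/3200)²·210.51²/148 = 42.1062
  stratum 2: (2000/3200)²·186.67²/118 = 115.353
V̂(ȳ_st) = 157.459
SE(ȳ_st) = √157.459 = 12.5483

SE(ȳ_st) ≈ 12.5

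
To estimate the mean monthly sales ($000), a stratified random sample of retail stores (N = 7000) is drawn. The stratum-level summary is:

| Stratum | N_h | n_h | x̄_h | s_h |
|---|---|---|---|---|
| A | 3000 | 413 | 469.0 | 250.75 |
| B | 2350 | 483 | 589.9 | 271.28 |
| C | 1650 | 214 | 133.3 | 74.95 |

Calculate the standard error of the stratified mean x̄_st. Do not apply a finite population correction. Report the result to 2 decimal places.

SE(x̄_st) ≈ 6.83

V̂(x̄_st) = Σ W_h² s_h²/n_h, with W_h = N_h/N and N = 7000:
  stratum A: (3000/7000)²·250.75²/413 = 27.9626
  stratum B: (2350/7000)²·271.28²/483 = 17.1723
  stratum C: (1650/7000)²·74.95²/214 = 1.45848
V̂(x̄_st) = 46.5934
SE(x̄_st) = √46.5934 = 6.82594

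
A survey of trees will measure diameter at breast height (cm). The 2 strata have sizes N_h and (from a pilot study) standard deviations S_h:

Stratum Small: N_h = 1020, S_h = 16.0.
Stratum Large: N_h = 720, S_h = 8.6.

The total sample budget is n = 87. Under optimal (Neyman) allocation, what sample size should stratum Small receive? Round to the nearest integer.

63

Neyman allocation: n_h = n · N_h S_h / Σ N_i S_i, with n = 87.
  stratum Small: N_h·S_h = 1020·16.0 = 16320.00
  stratum Large: N_h·S_h = 720·8.6 = 6192.00
Σ N_h S_h = 22512.00
n for stratum Small = 87·16320.00/22512.00 = 63.070 → 63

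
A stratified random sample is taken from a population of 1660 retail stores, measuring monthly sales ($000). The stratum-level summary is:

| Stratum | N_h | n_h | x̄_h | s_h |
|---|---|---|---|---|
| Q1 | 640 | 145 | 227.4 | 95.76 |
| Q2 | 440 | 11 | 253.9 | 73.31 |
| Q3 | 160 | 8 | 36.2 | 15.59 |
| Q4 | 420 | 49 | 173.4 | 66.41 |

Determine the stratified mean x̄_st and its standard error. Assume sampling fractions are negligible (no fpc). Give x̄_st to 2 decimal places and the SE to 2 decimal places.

x̄_st = Σ W_h x̄_h = (640·227.4 + 440·253.9 + 160·36.2 + 420·173.4)/1660 = 202.33253
V̂(x̄_st) = Σ W_h² s_h²/n_h, with W_h = N_h/N and N = 1660:
  stratum Q1: (640/1660)²·95.76²/145 = 9.40035
  stratum Q2: (440/1660)²·73.31²/11 = 34.326
  stratum Q3: (160/1660)²·15.59²/8 = 0.282245
  stratum Q4: (420/1660)²·66.41²/49 = 5.76174
V̂(x̄_st) = 49.7703
SE(x̄_st) = √49.7703 = 7.05481

x̄_st ≈ 202.33, SE ≈ 7.05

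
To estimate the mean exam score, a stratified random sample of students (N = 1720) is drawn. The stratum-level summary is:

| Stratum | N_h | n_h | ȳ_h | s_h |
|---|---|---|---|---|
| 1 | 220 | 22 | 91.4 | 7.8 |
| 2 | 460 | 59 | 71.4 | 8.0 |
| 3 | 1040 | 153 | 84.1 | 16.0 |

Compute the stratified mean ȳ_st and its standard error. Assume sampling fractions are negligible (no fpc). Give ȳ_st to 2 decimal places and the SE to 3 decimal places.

ȳ_st ≈ 81.64, SE ≈ 0.857

ȳ_st = Σ W_h ȳ_h = (220·91.4 + 460·71.4 + 1040·84.1)/1720 = 81.63721
V̂(ȳ_st) = Σ W_h² s_h²/n_h, with W_h = N_h/N and N = 1720:
  stratum 1: (220/1720)²·7.8²/22 = 0.0452434
  stratum 2: (460/1720)²·8.0²/59 = 0.0775866
  stratum 3: (1040/1720)²·16.0²/153 = 0.611728
V̂(ȳ_st) = 0.734558
SE(ȳ_st) = √0.734558 = 0.857064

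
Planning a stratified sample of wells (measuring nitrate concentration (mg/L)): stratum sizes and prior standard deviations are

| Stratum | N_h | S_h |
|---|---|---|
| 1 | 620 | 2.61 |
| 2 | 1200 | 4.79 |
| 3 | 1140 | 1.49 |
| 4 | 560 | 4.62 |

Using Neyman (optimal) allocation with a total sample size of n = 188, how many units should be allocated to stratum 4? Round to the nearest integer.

Neyman allocation: n_h = n · N_h S_h / Σ N_i S_i, with n = 188.
  stratum 1: N_h·S_h = 620·2.61 = 1618.20
  stratum 2: N_h·S_h = 1200·4.79 = 5748.00
  stratum 3: N_h·S_h = 1140·1.49 = 1698.60
  stratum 4: N_h·S_h = 560·4.62 = 2587.20
Σ N_h S_h = 11652.00
n for stratum 4 = 188·2587.20/11652.00 = 41.743 → 42

42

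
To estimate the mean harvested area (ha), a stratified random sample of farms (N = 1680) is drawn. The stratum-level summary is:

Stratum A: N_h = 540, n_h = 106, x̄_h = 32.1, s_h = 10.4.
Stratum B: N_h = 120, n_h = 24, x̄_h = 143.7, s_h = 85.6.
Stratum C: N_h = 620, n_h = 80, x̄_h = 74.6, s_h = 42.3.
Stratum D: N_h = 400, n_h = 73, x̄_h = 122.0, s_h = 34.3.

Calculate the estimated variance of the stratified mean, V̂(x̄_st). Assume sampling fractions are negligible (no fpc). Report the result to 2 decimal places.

V̂(x̄_st) ≈ 5.62

V̂(x̄_st) = Σ W_h² s_h²/n_h, with W_h = N_h/N and N = 1680:
  stratum A: (540/1680)²·10.4²/106 = 0.105422
  stratum B: (120/1680)²·85.6²/24 = 1.55769
  stratum C: (620/1680)²·42.3²/80 = 3.04618
  stratum D: (400/1680)²·34.3²/73 = 0.913623
V̂(x̄_st) = 5.62291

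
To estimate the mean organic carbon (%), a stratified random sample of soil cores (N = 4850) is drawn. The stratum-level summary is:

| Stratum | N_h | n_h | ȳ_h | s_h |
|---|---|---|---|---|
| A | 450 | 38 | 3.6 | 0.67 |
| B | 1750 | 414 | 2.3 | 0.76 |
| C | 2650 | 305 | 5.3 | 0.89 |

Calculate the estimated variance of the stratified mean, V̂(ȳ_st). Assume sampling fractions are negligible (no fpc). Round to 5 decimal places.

V̂(ȳ_st) = Σ W_h² s_h²/n_h, with W_h = N_h/N and N = 4850:
  stratum A: (450/4850)²·0.67²/38 = 0.000101697
  stratum B: (1750/4850)²·0.76²/414 = 0.000181643
  stratum C: (2650/4850)²·0.89²/305 = 0.000775333
V̂(ȳ_st) = 0.00105867

V̂(ȳ_st) ≈ 0.00106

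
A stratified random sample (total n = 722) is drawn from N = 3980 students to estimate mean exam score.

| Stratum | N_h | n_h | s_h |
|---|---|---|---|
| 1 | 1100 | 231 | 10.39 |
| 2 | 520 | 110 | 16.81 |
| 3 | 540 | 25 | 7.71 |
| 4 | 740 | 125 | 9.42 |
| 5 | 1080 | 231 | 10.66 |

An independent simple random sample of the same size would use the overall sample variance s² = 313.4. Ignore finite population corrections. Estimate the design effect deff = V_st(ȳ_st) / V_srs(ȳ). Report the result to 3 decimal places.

deff ≈ 0.424

V̂(ȳ_st) = Σ W_h² s_h²/n_h, with W_h = N_h/N and N = 3980:
  stratum 1: (1100/3980)²·10.39²/231 = 0.0356975
  stratum 2: (520/3980)²·16.81²/110 = 0.0438514
  stratum 3: (540/3980)²·7.71²/25 = 0.0437714
  stratum 4: (740/3980)²·9.42²/125 = 0.0245408
  stratum 5: (1080/3980)²·10.66²/231 = 0.0362229
V_st = 0.184084
V_srs = s²/n = 313.4/722 = 0.434072
deff = V_st / V_srs = 0.184084/0.434072 = 0.4241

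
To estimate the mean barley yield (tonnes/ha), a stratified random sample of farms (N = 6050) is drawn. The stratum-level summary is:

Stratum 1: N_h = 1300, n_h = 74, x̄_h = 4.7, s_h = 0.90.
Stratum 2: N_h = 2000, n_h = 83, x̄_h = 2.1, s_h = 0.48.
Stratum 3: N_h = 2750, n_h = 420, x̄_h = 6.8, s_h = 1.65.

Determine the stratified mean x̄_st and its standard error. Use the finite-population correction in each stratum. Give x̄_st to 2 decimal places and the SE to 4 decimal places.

x̄_st = Σ W_h x̄_h = (1300·4.7 + 2000·2.1 + 2750·6.8)/6050 = 4.79504
V̂(x̄_st) = Σ W_h² (1 − n_h/N_h) s_h²/n_h, with W_h = N_h/N and N = 6050:
  stratum 1: (1300/6050)²·(1 − 74/1300)·0.90²/74 = 0.000476625
  stratum 2: (2000/6050)²·(1 − 83/2000)·0.48²/83 = 0.000290767
  stratum 3: (2750/6050)²·(1 − 420/2750)·1.65²/420 = 0.00113474
V̂(x̄_st) = 0.00190213
SE(x̄_st) = √0.00190213 = 0.0436134

x̄_st ≈ 4.80, SE ≈ 0.0436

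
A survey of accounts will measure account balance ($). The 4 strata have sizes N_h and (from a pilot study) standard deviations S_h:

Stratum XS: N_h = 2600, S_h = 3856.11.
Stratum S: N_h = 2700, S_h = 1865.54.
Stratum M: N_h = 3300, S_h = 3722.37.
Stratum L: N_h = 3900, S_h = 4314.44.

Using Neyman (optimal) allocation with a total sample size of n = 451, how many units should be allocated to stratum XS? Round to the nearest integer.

102

Neyman allocation: n_h = n · N_h S_h / Σ N_i S_i, with n = 451.
  stratum XS: N_h·S_h = 2600·3856.11 = 10025886.00
  stratum S: N_h·S_h = 2700·1865.54 = 5036958.00
  stratum M: N_h·S_h = 3300·3722.37 = 12283821.00
  stratum L: N_h·S_h = 3900·4314.44 = 16826316.00
Σ N_h S_h = 44172981.00
n for stratum XS = 451·10025886.00/44172981.00 = 102.363 → 102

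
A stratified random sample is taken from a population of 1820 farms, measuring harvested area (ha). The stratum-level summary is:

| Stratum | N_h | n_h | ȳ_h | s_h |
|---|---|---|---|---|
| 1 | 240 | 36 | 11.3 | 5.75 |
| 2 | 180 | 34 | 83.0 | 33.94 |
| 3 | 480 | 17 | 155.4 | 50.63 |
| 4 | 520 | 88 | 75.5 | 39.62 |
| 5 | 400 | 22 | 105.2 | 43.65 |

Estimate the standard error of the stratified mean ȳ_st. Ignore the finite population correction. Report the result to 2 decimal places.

V̂(ȳ_st) = Σ W_h² s_h²/n_h, with W_h = N_h/N and N = 1820:
  stratum 1: (240/1820)²·5.75²/36 = 0.0159703
  stratum 2: (180/1820)²·33.94²/34 = 0.331396
  stratum 3: (480/1820)²·50.63²/17 = 10.4883
  stratum 4: (520/1820)²·39.62²/88 = 1.45616
  stratum 5: (400/1820)²·43.65²/22 = 4.18334
V̂(ȳ_st) = 16.4752
SE(ȳ_st) = √16.4752 = 4.05897

SE(ȳ_st) ≈ 4.06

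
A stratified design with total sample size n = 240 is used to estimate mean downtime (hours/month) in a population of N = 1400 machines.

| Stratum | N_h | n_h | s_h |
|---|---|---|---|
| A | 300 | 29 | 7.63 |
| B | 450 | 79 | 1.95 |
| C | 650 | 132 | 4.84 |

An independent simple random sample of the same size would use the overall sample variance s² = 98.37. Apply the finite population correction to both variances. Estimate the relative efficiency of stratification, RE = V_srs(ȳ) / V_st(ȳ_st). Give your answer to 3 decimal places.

V̂(ȳ_st) = Σ W_h² (1 − n_h/N_h) s_h²/n_h, with W_h = N_h/N and N = 1400:
  stratum A: (300/1400)²·(1 − 29/300)·7.63²/29 = 0.0832694
  stratum B: (450/1400)²·(1 − 79/450)·1.95²/79 = 0.00409989
  stratum C: (650/1400)²·(1 − 132/650)·4.84²/132 = 0.0304862
V_st = 0.117856
V_srs = (1 − 240/1400)·98.37/240 = 0.339611
Relative efficiency = V_srs / V_st = 0.339611/0.117856 = 2.8816

RE ≈ 2.882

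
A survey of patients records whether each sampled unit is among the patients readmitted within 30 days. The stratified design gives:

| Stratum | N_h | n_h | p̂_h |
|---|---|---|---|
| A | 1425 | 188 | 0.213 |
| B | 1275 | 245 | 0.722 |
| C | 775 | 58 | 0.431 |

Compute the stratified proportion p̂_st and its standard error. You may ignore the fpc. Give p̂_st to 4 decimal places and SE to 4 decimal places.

p̂_st ≈ 0.4484, SE ≈ 0.0218

N = 3475; stratum weights W_h = N_h/N.
p̂_st = Σ W_h p̂_h = (1425·0.213 + 1275·0.722 + 775·0.431)/3475 = 0.44837
V̂(p̂_st) = Σ W_h² p̂_h(1−p̂_h)/(n_h−1):
  stratum A: (1425/3475)²·0.213·0.787/187 = 0.000150742
  stratum B: (1275/3475)²·0.722·0.278/244 = 0.00011074
  stratum C: (775/3475)²·0.431·0.569/57 = 0.000213997
V̂(p̂_st) = 0.000475478; SE = √V̂ = 0.0218055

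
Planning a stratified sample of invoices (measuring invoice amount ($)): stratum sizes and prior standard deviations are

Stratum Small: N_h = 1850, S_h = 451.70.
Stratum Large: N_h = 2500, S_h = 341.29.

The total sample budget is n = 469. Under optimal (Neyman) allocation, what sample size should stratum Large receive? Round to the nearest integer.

237

Neyman allocation: n_h = n · N_h S_h / Σ N_i S_i, with n = 469.
  stratum Small: N_h·S_h = 1850·451.70 = 835645.00
  stratum Large: N_h·S_h = 2500·341.29 = 853225.00
Σ N_h S_h = 1688870.00
n for stratum Large = 469·853225.00/1688870.00 = 236.941 → 237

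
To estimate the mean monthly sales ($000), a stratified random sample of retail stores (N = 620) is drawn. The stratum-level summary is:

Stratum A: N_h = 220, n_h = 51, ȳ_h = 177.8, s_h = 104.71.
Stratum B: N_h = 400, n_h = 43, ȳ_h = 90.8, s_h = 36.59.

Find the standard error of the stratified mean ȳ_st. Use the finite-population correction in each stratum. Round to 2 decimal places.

SE(ȳ_st) ≈ 5.69

V̂(ȳ_st) = Σ W_h² (1 − n_h/N_h) s_h²/n_h, with W_h = N_h/N and N = 620:
  stratum A: (220/620)²·(1 − 51/220)·104.71²/51 = 20.7937
  stratum B: (400/620)²·(1 − 43/400)·36.59²/43 = 11.5665
V̂(ȳ_st) = 32.3602
SE(ȳ_st) = √32.3602 = 5.6886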